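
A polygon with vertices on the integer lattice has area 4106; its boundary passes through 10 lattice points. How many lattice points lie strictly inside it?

4102

From Pick's theorem, I = A − B/2 + 1 = 4106 − 10/2 + 1 = 4102.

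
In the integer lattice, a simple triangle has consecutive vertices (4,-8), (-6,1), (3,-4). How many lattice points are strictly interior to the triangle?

Using the shoelace formula, 2A = |(4·1 − (-6)·(-8)) + ((-6)·(-4) − 3·1) + (3·(-8) − 4·(-4))| = 31, so the area is 15.5.
Summing gcd(|Δx|,|Δy|) over the edges gives the boundary count: gcd(10,9) + gcd(9,5) + gcd(1,4) = 1+1+1 = 3.
Pick's theorem gives I = A − B/2 + 1 = 15.5 − 3/2 + 1 = 15.

15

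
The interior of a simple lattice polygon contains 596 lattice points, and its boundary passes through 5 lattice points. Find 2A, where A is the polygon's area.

1195

Pick's theorem states A = I + B/2 − 1, so A = 596 + 5/2 − 1 = 1195/2.
Hence 2A = 1195.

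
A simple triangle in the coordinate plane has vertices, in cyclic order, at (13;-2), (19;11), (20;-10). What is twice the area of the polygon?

139

By the shoelace formula, twice the signed area is |(13·11 − 19·(-2)) + (19·(-10) − 20·11) + (20·(-2) − 13·(-10))| = 139, so the area is 69.5.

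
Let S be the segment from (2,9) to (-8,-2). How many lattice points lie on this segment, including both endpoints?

2

The number of lattice points on a segment between lattice points is gcd(|Δx|,|Δy|) + 1 = gcd(10,11) + 1 = 1 + 1 = 2.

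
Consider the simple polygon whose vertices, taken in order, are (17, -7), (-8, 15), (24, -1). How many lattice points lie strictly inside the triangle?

144

Using the shoelace formula, 2A = |(17·15 − (-8)·(-7)) + ((-8)·(-1) − 24·15) + (24·(-7) − 17·(-1))| = 304, so the area is 152.
Along each edge there are gcd(|Δx|,|Δy|)+1 lattice points, so counting each shared vertex once the boundary has gcd(25,22) + gcd(32,16) + gcd(7,6) = 1+16+1 = 18.
Pick's theorem gives I = A − B/2 + 1 = 152 − 18/2 + 1 = 144.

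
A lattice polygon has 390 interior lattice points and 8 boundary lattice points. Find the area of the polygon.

Pick's theorem states A = I + B/2 − 1, so A = 390 + 8/2 − 1 = 393.

393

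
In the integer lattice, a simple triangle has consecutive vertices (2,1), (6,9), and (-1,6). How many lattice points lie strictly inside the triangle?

The shoelace formula gives twice the area as |(2·9 − 6·1) + (6·6 − (-1)·9) + ((-1)·1 − 2·6)| = 44, so the area is 22.
The number of boundary lattice points is Σ gcd(|Δx|,|Δy|) = gcd(4,8) + gcd(7,3) + gcd(3,5) = 4+1+1 = 6.
By Pick's theorem A = I + B/2 − 1, so I = 22 − 6/2 + 1 = 20.

20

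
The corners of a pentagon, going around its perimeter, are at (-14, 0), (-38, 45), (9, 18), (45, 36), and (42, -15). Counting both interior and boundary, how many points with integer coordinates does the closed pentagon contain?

Using the shoelace formula, 2A = |((-14)·45 − (-38)·0) + ((-38)·18 − 9·45) + (9·36 − 45·18) + (45·(-15) − 42·36) + (42·0 − (-14)·(-15))| = 4602, so the area is 2301.
Along each edge there are gcd(|Δx|,|Δy|)+1 lattice points, so counting each shared vertex once the boundary has gcd(24,45) + gcd(47,27) + gcd(36,18) + gcd(3,51) + gcd(56,15) = 3+1+18+3+1 = 26.
Pick's theorem gives I = A − B/2 + 1 = 2301 − 26/2 + 1 = 2289, so the closed region contains I + B = 2289 + 26 = 2315 lattice points.

2315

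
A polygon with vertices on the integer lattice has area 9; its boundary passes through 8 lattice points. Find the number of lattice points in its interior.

6

From Pick's theorem, I = A − B/2 + 1 = 9 − 8/2 + 1 = 6.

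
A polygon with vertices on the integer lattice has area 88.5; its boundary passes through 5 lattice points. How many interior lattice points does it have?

Pick's theorem A = I + B/2 − 1 rearranges to I = A − B/2 + 1 = 88.5 − 5/2 + 1 = 87.

87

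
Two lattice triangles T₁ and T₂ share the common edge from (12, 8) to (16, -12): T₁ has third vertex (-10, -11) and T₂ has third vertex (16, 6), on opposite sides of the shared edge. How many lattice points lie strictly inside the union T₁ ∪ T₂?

284

The union is the simple quadrilateral with vertices (12, 8), (-10, -11), (16, -12), (16, 6) in order.
The shoelace formula gives twice the area as |[12·(-11) − (-10)·8] + [(-10)·(-12) − 16·(-11)] + [16·6 − 16·(-12)] + [16·8 − 12·6]| = 588, so the area is 294.
Summing gcd(|Δx|,|Δy|) over the edges gives the boundary count: gcd(22,19) + gcd(26,1) + gcd(0,18) + gcd(4,2) = 1+1+18+2 = 22.
By Pick's theorem I = A − B/2 + 1 = 294 − 22/2 + 1 = 284.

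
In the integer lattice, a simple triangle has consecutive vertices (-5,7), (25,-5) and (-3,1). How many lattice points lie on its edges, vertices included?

10

Along each edge there are gcd(|Δx|,|Δy|)+1 lattice points, so counting each shared vertex once the boundary has gcd(30,12) + gcd(28,6) + gcd(2,6) = 6+2+2 = 10.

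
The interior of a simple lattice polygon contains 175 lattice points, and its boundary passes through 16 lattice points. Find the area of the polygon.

182

By Pick's theorem, A = I + B/2 − 1 = 175 + 16/2 − 1 = 182.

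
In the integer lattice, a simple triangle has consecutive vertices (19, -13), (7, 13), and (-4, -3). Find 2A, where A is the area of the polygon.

478

By the shoelace formula, twice the signed area is |(19·13 − 7·(-13)) + (7·(-3) − (-4)·13) + ((-4)·(-13) − 19·(-3))| = 478, so the area is 239.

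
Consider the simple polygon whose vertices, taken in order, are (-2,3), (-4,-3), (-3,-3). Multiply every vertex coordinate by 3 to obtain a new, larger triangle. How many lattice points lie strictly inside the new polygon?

Using the shoelace formula, 2A = |((-2)·(-3) − (-4)·3) + ((-4)·(-3) − (-3)·(-3)) + ((-3)·3 − (-2)·(-3))| = 6, so the area is 3.
Summing gcd(|Δx|,|Δy|) over the edges gives the boundary count: gcd(2,6) + gcd(1,0) + gcd(1,6) = 2+1+1 = 4.
Scaling by 3 multiplies the area by 3² = 9 (so the new area is 27) and multiplies the boundary lattice-point count by 3, giving 12.
By Pick's theorem, the interior count of the dilated polygon is 27 − 12/2 + 1 = 22.

22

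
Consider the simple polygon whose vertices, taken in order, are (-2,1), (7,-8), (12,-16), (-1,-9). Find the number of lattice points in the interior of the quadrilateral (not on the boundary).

By the shoelace formula, twice the signed area is |((-2)·(-8) − 7·1) + (7·(-16) − 12·(-8)) + (12·(-9) − (-1)·(-16)) + ((-1)·1 − (-2)·(-9))| = 150, so the area is 75.
Summing gcd(|Δx|,|Δy|) over the edges gives the boundary count: gcd(9,9) + gcd(5,8) + gcd(13,7) + gcd(1,10) = 9+1+1+1 = 12.
By Pick's theorem A = I + B/2 − 1, so I = 75 − 12/2 + 1 = 70.

70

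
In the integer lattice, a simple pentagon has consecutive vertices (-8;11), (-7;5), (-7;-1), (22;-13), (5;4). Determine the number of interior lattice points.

By the shoelace formula, twice the signed area is |[(-8)·5 − (-7)·11] + [(-7)·(-1) − (-7)·5] + [(-7)·(-13) − 22·(-1)] + [22·4 − 5·(-13)] + [5·11 − (-8)·4]| = 432, so the area is 216.
The number of boundary lattice points is Σ gcd(|Δx|,|Δy|) = gcd(1,6) + gcd(0,6) + gcd(29,12) + gcd(17,17) + gcd(13,7) = 1+6+1+17+1 = 26.
By Pick's theorem A = I + B/2 − 1, so I = 216 − 26/2 + 1 = 204.

204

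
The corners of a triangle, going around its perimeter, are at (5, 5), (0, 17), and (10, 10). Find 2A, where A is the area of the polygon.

Using the shoelace formula, 2A = |(5·17 − 0·5) + (0·10 − 10·17) + (10·5 − 5·10)| = 85, so the area is 42.5.

85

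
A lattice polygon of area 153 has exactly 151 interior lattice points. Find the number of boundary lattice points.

6

Pick's theorem gives A = I + B/2 − 1, so B = 2(A − I + 1) = 2(153 − 151 + 1) = 6.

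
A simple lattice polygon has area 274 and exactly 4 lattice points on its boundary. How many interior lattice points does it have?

Pick's theorem A = I + B/2 − 1 rearranges to I = A − B/2 + 1 = 274 − 4/2 + 1 = 273.

273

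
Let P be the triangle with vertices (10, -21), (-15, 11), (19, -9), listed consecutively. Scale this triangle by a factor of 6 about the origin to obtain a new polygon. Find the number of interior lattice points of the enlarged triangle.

10567

Using the shoelace formula, 2A = |(10·11 − (-15)·(-21)) + ((-15)·(-9) − 19·11) + (19·(-21) − 10·(-9))| = 588, so the area is 294.
Summing gcd(|Δx|,|Δy|) over the edges gives the boundary count: gcd(25,32) + gcd(34,20) + gcd(9,12) = 1+2+3 = 6.
Scaling by 6 multiplies the area by 6² = 36 (so the new area is 10584) and multiplies the boundary lattice-point count by 6, giving 36.
By Pick's theorem, the interior count of the dilated polygon is 10584 − 36/2 + 1 = 10567.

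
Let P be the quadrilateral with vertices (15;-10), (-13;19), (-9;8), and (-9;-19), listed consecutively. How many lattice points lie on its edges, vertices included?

32

Summing gcd(|Δx|,|Δy|) over the edges gives the boundary count: gcd(28,29) + gcd(4,11) + gcd(0,27) + gcd(24,9) = 1+1+27+3 = 32.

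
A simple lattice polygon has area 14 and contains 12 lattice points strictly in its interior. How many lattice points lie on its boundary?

6

Pick's theorem gives A = I + B/2 − 1, so B = 2(A − I + 1) = 2(14 − 12 + 1) = 6.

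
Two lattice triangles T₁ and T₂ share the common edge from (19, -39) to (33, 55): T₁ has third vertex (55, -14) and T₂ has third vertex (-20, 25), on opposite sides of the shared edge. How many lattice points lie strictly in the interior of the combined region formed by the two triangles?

3797

The union is the simple quadrilateral with vertices (19, -39), (55, -14), (33, 55), (-20, 25) in order.
Using the shoelace formula, 2A = |[19·(-14) − 55·(-39)] + [55·55 − 33·(-14)] + [33·25 − (-20)·55] + [(-20)·(-39) − 19·25]| = 7596, so the area is 3798.
The number of boundary lattice points is Σ gcd(|Δx|,|Δy|) = gcd(36,25) + gcd(22,69) + gcd(53,30) + gcd(39,64) = 1+1+1+1 = 4.
By Pick's theorem I = A − B/2 + 1 = 3798 − 4/2 + 1 = 3797.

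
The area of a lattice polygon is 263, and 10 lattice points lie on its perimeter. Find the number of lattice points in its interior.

259

Pick's theorem A = I + B/2 − 1 rearranges to I = A − B/2 + 1 = 263 − 10/2 + 1 = 259.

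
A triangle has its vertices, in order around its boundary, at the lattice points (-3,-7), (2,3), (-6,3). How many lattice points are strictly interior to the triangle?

The shoelace formula gives twice the area as |[(-3)·3 − 2·(-7)] + [2·3 − (-6)·3] + [(-6)·(-7) − (-3)·3]| = 80, so the area is 40.
The number of boundary lattice points is Σ gcd(|Δx|,|Δy|) = gcd(5,10) + gcd(8,0) + gcd(3,10) = 5+8+1 = 14.
By Pick's theorem A = I + B/2 − 1, so I = 40 − 14/2 + 1 = 34.

34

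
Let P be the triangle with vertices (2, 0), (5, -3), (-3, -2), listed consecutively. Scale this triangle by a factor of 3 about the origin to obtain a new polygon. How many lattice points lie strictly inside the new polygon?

88

By the shoelace formula, twice the signed area is |(2·(-3) − 5·0) + (5·(-2) − (-3)·(-3)) + ((-3)·0 − 2·(-2))| = 21, so the area is 21/2.
Summing gcd(|Δx|,|Δy|) over the edges gives the boundary count: gcd(3,3) + gcd(8,1) + gcd(5,2) = 3+1+1 = 5.
Scaling by 3 multiplies the area by 3² = 9 (so the new area is 94.5) and multiplies the boundary lattice-point count by 3, giving 15.
By Pick's theorem, the interior count of the dilated polygon is 94.5 − 15/2 + 1 = 88.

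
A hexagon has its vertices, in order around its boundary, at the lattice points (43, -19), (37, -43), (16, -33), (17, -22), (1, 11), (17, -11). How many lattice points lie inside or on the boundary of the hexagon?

662

By the shoelace formula, twice the signed area is |[43·(-43) − 37·(-19)] + [37·(-33) − 16·(-43)] + [16·(-22) − 17·(-33)] + [17·11 − 1·(-22)] + [1·(-11) − 17·11] + [17·(-19) − 43·(-11)]| = 1309, so the area is 654.5.
The number of boundary lattice points is Σ gcd(|Δx|,|Δy|) = gcd(6,24) + gcd(21,10) + gcd(1,11) + gcd(16,33) + gcd(16,22) + gcd(26,8) = 6+1+1+1+2+2 = 13.
Pick's theorem gives I = A − B/2 + 1 = 654.5 − 13/2 + 1 = 649, so the closed region contains I + B = 649 + 13 = 662 lattice points.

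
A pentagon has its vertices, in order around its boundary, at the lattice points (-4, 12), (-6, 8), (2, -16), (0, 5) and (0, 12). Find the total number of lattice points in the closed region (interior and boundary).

The shoelace formula gives twice the area as |((-4)·8 − (-6)·12) + ((-6)·(-16) − 2·8) + (2·5 − 0·(-16)) + (0·12 − 0·5) + (0·12 − (-4)·12)| = 178, so the area is 89.
Along each edge there are gcd(|Δx|,|Δy|)+1 lattice points, so counting each shared vertex once the boundary has gcd(2,4) + gcd(8,24) + gcd(2,21) + gcd(0,7) + gcd(4,0) = 2+8+1+7+4 = 22.
Pick's theorem gives I = A − B/2 + 1 = 89 − 22/2 + 1 = 79, so the closed region contains I + B = 79 + 22 = 101 lattice points.

101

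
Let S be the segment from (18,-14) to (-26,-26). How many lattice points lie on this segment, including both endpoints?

5

The number of lattice points on a segment between lattice points is gcd(|Δx|,|Δy|) + 1 = gcd(44,12) + 1 = 4 + 1 = 5.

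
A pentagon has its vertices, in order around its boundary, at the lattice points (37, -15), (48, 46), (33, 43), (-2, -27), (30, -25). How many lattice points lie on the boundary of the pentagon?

42

Along each edge there are gcd(|Δx|,|Δy|)+1 lattice points, so counting each shared vertex once the boundary has gcd(11,61) + gcd(15,3) + gcd(35,70) + gcd(32,2) + gcd(7,10) = 1+3+35+2+1 = 42.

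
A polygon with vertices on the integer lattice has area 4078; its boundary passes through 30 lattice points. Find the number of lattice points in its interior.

Pick's theorem A = I + B/2 − 1 rearranges to I = A − B/2 + 1 = 4078 − 30/2 + 1 = 4064.

4064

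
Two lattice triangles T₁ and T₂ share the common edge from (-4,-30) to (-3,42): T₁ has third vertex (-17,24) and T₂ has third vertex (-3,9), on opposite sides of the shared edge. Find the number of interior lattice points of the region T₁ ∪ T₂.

The union is the simple quadrilateral with vertices (-4,-30), (-17,24), (-3,42), (-3,9) in order.
The shoelace formula gives twice the area as |[(-4)·24 − (-17)·(-30)] + [(-17)·42 − (-3)·24] + [(-3)·9 − (-3)·42] + [(-3)·(-30) − (-4)·9]| = 1023, so the area is 511.5.
Along each edge there are gcd(|Δx|,|Δy|)+1 lattice points, so counting each shared vertex once the boundary has gcd(13,54) + gcd(14,18) + gcd(0,33) + gcd(1,39) = 1+2+33+1 = 37.
By Pick's theorem I = A − B/2 + 1 = 511.5 − 37/2 + 1 = 494.

494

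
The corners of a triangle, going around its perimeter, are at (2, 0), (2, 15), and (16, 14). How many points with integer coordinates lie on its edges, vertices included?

Along each edge there are gcd(|Δx|,|Δy|)+1 lattice points, so counting each shared vertex once the boundary has gcd(0,15) + gcd(14,1) + gcd(14,14) = 15+1+14 = 30.

30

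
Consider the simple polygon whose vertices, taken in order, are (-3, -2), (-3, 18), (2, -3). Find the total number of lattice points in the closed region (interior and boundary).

Using the shoelace formula, 2A = |[(-3)·18 − (-3)·(-2)] + [(-3)·(-3) − 2·18] + [2·(-2) − (-3)·(-3)]| = 100, so the area is 50.
The number of boundary lattice points is Σ gcd(|Δx|,|Δy|) = gcd(0,20) + gcd(5,21) + gcd(5,1) = 20+1+1 = 22.
Pick's theorem gives I = A − B/2 + 1 = 50 − 22/2 + 1 = 40, so the closed region contains I + B = 40 + 22 = 62 lattice points.

62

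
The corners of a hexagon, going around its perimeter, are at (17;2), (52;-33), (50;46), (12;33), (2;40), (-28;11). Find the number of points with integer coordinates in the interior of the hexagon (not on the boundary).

2871

Using the shoelace formula, 2A = |[17·(-33) − 52·2] + [52·46 − 50·(-33)] + [50·33 − 12·46] + [12·40 − 2·33] + [2·11 − (-28)·40] + [(-28)·2 − 17·11]| = 5788, so the area is 2894.
Along each edge there are gcd(|Δx|,|Δy|)+1 lattice points, so counting each shared vertex once the boundary has gcd(35,35) + gcd(2,79) + gcd(38,13) + gcd(10,7) + gcd(30,29) + gcd(45,9) = 35+1+1+1+1+9 = 48.
By Pick's theorem A = I + B/2 − 1, so I = 2894 − 48/2 + 1 = 2871.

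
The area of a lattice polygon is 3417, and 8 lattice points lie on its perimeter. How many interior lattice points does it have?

3414

From Pick's theorem, I = A − B/2 + 1 = 3417 − 8/2 + 1 = 3414.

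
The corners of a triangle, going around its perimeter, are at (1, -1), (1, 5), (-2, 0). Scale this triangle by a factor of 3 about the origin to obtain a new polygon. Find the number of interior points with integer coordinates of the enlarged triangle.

Using the shoelace formula, 2A = |(1·5 − 1·(-1)) + (1·0 − (-2)·5) + ((-2)·(-1) − 1·0)| = 18, so the area is 9.
The number of boundary lattice points is Σ gcd(|Δx|,|Δy|) = gcd(0,6) + gcd(3,5) + gcd(3,1) = 6+1+1 = 8.
Scaling by 3 multiplies the area by 3² = 9 (so the new area is 81) and multiplies the boundary lattice-point count by 3, giving 24.
By Pick's theorem, the interior count of the dilated polygon is 81 − 24/2 + 1 = 70.

70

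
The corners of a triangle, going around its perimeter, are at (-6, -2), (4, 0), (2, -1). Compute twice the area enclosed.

6

The shoelace formula gives twice the area as |[(-6)·0 − 4·(-2)] + [4·(-1) − 2·0] + [2·(-2) − (-6)·(-1)]| = 6, so the area is 3.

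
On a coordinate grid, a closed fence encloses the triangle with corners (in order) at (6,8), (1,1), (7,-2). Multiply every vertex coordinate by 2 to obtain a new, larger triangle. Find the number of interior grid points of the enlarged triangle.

The shoelace formula gives twice the area as |[6·1 − 1·8] + [1·(-2) − 7·1] + [7·8 − 6·(-2)]| = 57, so the area is 28.5.
Along each edge there are gcd(|Δx|,|Δy|)+1 lattice points, so counting each shared vertex once the boundary has gcd(5,7) + gcd(6,3) + gcd(1,10) = 1+3+1 = 5.
Scaling by 2 multiplies the area by 2² = 4 (so the new area is 114) and multiplies the boundary lattice-point count by 2, giving 10.
By Pick's theorem, the interior count of the dilated polygon is 114 − 10/2 + 1 = 110.

110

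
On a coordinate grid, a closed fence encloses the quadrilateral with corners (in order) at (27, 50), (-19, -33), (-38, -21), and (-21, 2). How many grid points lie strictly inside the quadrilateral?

1184

The shoelace formula gives twice the area as |[27·(-33) − (-19)·50] + [(-19)·(-21) − (-38)·(-33)] + [(-38)·2 − (-21)·(-21)] + [(-21)·50 − 27·2]| = 2417, so the area is 1208.5.
The number of boundary lattice points is Σ gcd(|Δx|,|Δy|) = gcd(46,83) + gcd(19,12) + gcd(17,23) + gcd(48,48) = 1+1+1+48 = 51.
By Pick's theorem A = I + B/2 − 1, so I = 1208.5 − 51/2 + 1 = 1184.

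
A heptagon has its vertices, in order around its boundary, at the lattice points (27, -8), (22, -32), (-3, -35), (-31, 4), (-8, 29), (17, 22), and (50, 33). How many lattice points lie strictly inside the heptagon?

3001

By the shoelace formula, twice the signed area is |(27·(-32) − 22·(-8)) + (22·(-35) − (-3)·(-32)) + ((-3)·4 − (-31)·(-35)) + ((-31)·29 − (-8)·4) + ((-8)·22 − 17·29) + (17·33 − 50·22) + (50·(-8) − 27·33)| = 6017, so the area is 3008.5.
Summing gcd(|Δx|,|Δy|) over the edges gives the boundary count: gcd(5,24) + gcd(25,3) + gcd(28,39) + gcd(23,25) + gcd(25,7) + gcd(33,11) + gcd(23,41) = 1+1+1+1+1+11+1 = 17.
By Pick's theorem A = I + B/2 − 1, so I = 3008.5 − 17/2 + 1 = 3001.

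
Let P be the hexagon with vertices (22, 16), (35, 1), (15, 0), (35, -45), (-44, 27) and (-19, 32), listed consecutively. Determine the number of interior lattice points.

By the shoelace formula, twice the signed area is |(22·1 − 35·16) + (35·0 − 15·1) + (15·(-45) − 35·0) + (35·27 − (-44)·(-45)) + ((-44)·32 − (-19)·27) + ((-19)·16 − 22·32)| = 4166, so the area is 2083.
Along each edge there are gcd(|Δx|,|Δy|)+1 lattice points, so counting each shared vertex once the boundary has gcd(13,15) + gcd(20,1) + gcd(20,45) + gcd(79,72) + gcd(25,5) + gcd(41,16) = 1+1+5+1+5+1 = 14.
By Pick's theorem A = I + B/2 − 1, so I = 2083 − 14/2 + 1 = 2077.

2077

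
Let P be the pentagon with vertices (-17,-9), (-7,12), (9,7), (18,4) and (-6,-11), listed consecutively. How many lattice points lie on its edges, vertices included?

The number of boundary lattice points is Σ gcd(|Δx|,|Δy|) = gcd(10,21) + gcd(16,5) + gcd(9,3) + gcd(24,15) + gcd(11,2) = 1+1+3+3+1 = 9.

9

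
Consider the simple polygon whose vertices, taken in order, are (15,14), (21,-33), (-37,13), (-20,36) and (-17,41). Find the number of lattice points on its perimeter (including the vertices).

6

Summing gcd(|Δx|,|Δy|) over the edges gives the boundary count: gcd(6,47) + gcd(58,46) + gcd(17,23) + gcd(3,5) + gcd(32,27) = 1+2+1+1+1 = 6.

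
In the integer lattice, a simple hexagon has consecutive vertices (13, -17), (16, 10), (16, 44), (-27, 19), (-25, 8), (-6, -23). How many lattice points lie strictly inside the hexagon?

By the shoelace formula, twice the signed area is |[13·10 − 16·(-17)] + [16·44 − 16·10] + [16·19 − (-27)·44] + [(-27)·8 − (-25)·19] + [(-25)·(-23) − (-6)·8] + [(-6)·(-17) − 13·(-23)]| = 3721, so the area is 3721/2.
The number of boundary lattice points is Σ gcd(|Δx|,|Δy|) = gcd(3,27) + gcd(0,34) + gcd(43,25) + gcd(2,11) + gcd(19,31) + gcd(19,6) = 3+34+1+1+1+1 = 41.
By Pick's theorem A = I + B/2 − 1, so I = 3721/2 − 41/2 + 1 = 1841.

1841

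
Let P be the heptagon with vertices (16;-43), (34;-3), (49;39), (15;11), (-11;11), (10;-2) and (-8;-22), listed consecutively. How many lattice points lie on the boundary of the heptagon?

39

Along each edge there are gcd(|Δx|,|Δy|)+1 lattice points, so counting each shared vertex once the boundary has gcd(18,40) + gcd(15,42) + gcd(34,28) + gcd(26,0) + gcd(21,13) + gcd(18,20) + gcd(24,21) = 2+3+2+26+1+2+3 = 39.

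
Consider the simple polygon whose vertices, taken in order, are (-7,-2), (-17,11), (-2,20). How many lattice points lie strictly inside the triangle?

Using the shoelace formula, 2A = |[(-7)·11 − (-17)·(-2)] + [(-17)·20 − (-2)·11] + [(-2)·(-2) − (-7)·20]| = 285, so the area is 142.5.
Summing gcd(|Δx|,|Δy|) over the edges gives the boundary count: gcd(10,13) + gcd(15,9) + gcd(5,22) = 1+3+1 = 5.
By Pick's theorem A = I + B/2 − 1, so I = 142.5 − 5/2 + 1 = 141.

141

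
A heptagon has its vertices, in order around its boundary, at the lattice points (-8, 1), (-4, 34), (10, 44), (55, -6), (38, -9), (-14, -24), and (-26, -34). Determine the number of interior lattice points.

2502

The shoelace formula gives twice the area as |[(-8)·34 − (-4)·1] + [(-4)·44 − 10·34] + [10·(-6) − 55·44] + [55·(-9) − 38·(-6)] + [38·(-24) − (-14)·(-9)] + [(-14)·(-34) − (-26)·(-24)] + [(-26)·1 − (-8)·(-34)]| = 5015, so the area is 5015/2.
Summing gcd(|Δx|,|Δy|) over the edges gives the boundary count: gcd(4,33) + gcd(14,10) + gcd(45,50) + gcd(17,3) + gcd(52,15) + gcd(12,10) + gcd(18,35) = 1+2+5+1+1+2+1 = 13.
Pick's theorem gives I = A − B/2 + 1 = 5015/2 − 13/2 + 1 = 2502.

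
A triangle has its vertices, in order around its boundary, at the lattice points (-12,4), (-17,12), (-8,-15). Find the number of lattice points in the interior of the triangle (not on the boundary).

By the shoelace formula, twice the signed area is |[(-12)·12 − (-17)·4] + [(-17)·(-15) − (-8)·12] + [(-8)·4 − (-12)·(-15)]| = 63, so the area is 63/2.
Summing gcd(|Δx|,|Δy|) over the edges gives the boundary count: gcd(5,8) + gcd(9,27) + gcd(4,19) = 1+9+1 = 11.
By Pick's theorem A = I + B/2 − 1, so I = 63/2 − 11/2 + 1 = 27.

27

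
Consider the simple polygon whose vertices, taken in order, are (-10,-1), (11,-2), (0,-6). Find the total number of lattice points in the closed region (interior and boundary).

52

Using the shoelace formula, 2A = |[(-10)·(-2) − 11·(-1)] + [11·(-6) − 0·(-2)] + [0·(-1) − (-10)·(-6)]| = 95, so the area is 47.5.
Summing gcd(|Δx|,|Δy|) over the edges gives the boundary count: gcd(21,1) + gcd(11,4) + gcd(10,5) = 1+1+5 = 7.
Pick's theorem gives I = A − B/2 + 1 = 47.5 − 7/2 + 1 = 45, so the closed region contains I + B = 45 + 7 = 52 lattice points.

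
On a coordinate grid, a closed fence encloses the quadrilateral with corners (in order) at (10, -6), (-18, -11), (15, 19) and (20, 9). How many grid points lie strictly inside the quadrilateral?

419

By the shoelace formula, twice the signed area is |[10·(-11) − (-18)·(-6)] + [(-18)·19 − 15·(-11)] + [15·9 − 20·19] + [20·(-6) − 10·9]| = 850, so the area is 425.
Along each edge there are gcd(|Δx|,|Δy|)+1 lattice points, so counting each shared vertex once the boundary has gcd(28,5) + gcd(33,30) + gcd(5,10) + gcd(10,15) = 1+3+5+5 = 14.
Pick's theorem gives I = A − B/2 + 1 = 425 − 14/2 + 1 = 419.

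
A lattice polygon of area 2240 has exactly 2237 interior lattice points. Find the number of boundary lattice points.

8

Pick's theorem gives A = I + B/2 − 1, so B = 2(A − I + 1) = 2(2240 − 2237 + 1) = 8.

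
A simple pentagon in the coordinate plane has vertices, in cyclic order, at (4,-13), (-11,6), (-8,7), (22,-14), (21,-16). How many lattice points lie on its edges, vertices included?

7

The number of boundary lattice points is Σ gcd(|Δx|,|Δy|) = gcd(15,19) + gcd(3,1) + gcd(30,21) + gcd(1,2) + gcd(17,3) = 1+1+3+1+1 = 7.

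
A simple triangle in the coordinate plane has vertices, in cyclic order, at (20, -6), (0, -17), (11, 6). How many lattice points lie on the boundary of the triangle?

5

Along each edge there are gcd(|Δx|,|Δy|)+1 lattice points, so counting each shared vertex once the boundary has gcd(20,11) + gcd(11,23) + gcd(9,12) = 1+1+3 = 5.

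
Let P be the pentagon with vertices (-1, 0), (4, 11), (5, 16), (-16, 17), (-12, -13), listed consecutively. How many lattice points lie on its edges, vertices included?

6

Summing gcd(|Δx|,|Δy|) over the edges gives the boundary count: gcd(5,11) + gcd(1,5) + gcd(21,1) + gcd(4,30) + gcd(11,13) = 1+1+1+2+1 = 6.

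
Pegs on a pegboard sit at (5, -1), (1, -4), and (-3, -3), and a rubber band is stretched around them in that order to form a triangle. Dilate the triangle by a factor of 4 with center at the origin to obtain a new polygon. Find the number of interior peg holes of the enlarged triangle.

Using the shoelace formula, 2A = |[5·(-4) − 1·(-1)] + [1·(-3) − (-3)·(-4)] + [(-3)·(-1) − 5·(-3)]| = 16, so the area is 8.
The number of boundary lattice points is Σ gcd(|Δx|,|Δy|) = gcd(4,3) + gcd(4,1) + gcd(8,2) = 1+1+2 = 4.
Scaling by 4 multiplies the area by 4² = 16 (so the new area is 128) and multiplies the boundary lattice-point count by 4, giving 16.
By Pick's theorem, the interior count of the dilated polygon is 128 − 16/2 + 1 = 121.

121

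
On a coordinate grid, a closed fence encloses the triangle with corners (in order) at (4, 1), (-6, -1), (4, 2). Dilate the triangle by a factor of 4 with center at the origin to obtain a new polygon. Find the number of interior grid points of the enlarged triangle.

By the shoelace formula, twice the signed area is |(4·(-1) − (-6)·1) + ((-6)·2 − 4·(-1)) + (4·1 − 4·2)| = 10, so the area is 5.
Along each edge there are gcd(|Δx|,|Δy|)+1 lattice points, so counting each shared vertex once the boundary has gcd(10,2) + gcd(10,3) + gcd(0,1) = 2+1+1 = 4.
Scaling by 4 multiplies the area by 4² = 16 (so the new area is 80) and multiplies the boundary lattice-point count by 4, giving 16.
By Pick's theorem, the interior count of the dilated polygon is 80 − 16/2 + 1 = 73.

73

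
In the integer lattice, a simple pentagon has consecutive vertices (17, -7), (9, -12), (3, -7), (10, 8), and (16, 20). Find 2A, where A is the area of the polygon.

454

The shoelace formula gives twice the area as |[17·(-12) − 9·(-7)] + [9·(-7) − 3·(-12)] + [3·8 − 10·(-7)] + [10·20 − 16·8] + [16·(-7) − 17·20]| = 454, so the area is 227.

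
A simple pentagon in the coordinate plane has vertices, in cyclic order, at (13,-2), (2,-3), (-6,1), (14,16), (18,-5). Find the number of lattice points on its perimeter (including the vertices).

Along each edge there are gcd(|Δx|,|Δy|)+1 lattice points, so counting each shared vertex once the boundary has gcd(11,1) + gcd(8,4) + gcd(20,15) + gcd(4,21) + gcd(5,3) = 1+4+5+1+1 = 12.

12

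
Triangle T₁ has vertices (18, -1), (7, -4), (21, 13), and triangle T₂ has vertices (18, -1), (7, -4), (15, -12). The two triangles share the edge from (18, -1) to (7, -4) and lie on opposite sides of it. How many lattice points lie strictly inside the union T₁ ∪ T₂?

124

The union is the simple quadrilateral with vertices (18, -1), (21, 13), (7, -4), (15, -12) in order.
The shoelace formula gives twice the area as |[18·13 − 21·(-1)] + [21·(-4) − 7·13] + [7·(-12) − 15·(-4)] + [15·(-1) − 18·(-12)]| = 257, so the area is 128.5.
Along each edge there are gcd(|Δx|,|Δy|)+1 lattice points, so counting each shared vertex once the boundary has gcd(3,14) + gcd(14,17) + gcd(8,8) + gcd(3,11) = 1+1+8+1 = 11.
By Pick's theorem I = A − B/2 + 1 = 128.5 − 11/2 + 1 = 124.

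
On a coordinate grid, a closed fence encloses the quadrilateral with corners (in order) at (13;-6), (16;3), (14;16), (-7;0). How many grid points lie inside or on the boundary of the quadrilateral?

By the shoelace formula, twice the signed area is |[13·3 − 16·(-6)] + [16·16 − 14·3] + [14·0 − (-7)·16] + [(-7)·(-6) − 13·0]| = 503, so the area is 503/2.
Along each edge there are gcd(|Δx|,|Δy|)+1 lattice points, so counting each shared vertex once the boundary has gcd(3,9) + gcd(2,13) + gcd(21,16) + gcd(20,6) = 3+1+1+2 = 7.
Pick's theorem gives I = A − B/2 + 1 = 503/2 − 7/2 + 1 = 249, so the closed region contains I + B = 249 + 7 = 256 lattice points.

256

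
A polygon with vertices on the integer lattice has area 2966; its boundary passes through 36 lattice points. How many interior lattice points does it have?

2949

From Pick's theorem, I = A − B/2 + 1 = 2966 − 36/2 + 1 = 2949.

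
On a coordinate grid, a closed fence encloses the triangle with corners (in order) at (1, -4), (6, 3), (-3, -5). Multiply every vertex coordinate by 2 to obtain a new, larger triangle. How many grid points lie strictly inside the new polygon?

By the shoelace formula, twice the signed area is |[1·3 − 6·(-4)] + [6·(-5) − (-3)·3] + [(-3)·(-4) − 1·(-5)]| = 23, so the area is 23/2.
The number of boundary lattice points is Σ gcd(|Δx|,|Δy|) = gcd(5,7) + gcd(9,8) + gcd(4,1) = 1+1+1 = 3.
Scaling by 2 multiplies the area by 2² = 4 (so the new area is 46) and multiplies the boundary lattice-point count by 2, giving 6.
By Pick's theorem, the interior count of the dilated polygon is 46 − 6/2 + 1 = 44.

44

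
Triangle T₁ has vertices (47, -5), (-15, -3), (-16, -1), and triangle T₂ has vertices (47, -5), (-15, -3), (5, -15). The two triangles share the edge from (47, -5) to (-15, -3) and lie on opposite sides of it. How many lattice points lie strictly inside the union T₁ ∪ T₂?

410

The union is the simple quadrilateral with vertices (47, -5), (-16, -1), (-15, -3), (5, -15) in order.
By the shoelace formula, twice the signed area is |(47·(-1) − (-16)·(-5)) + ((-16)·(-3) − (-15)·(-1)) + ((-15)·(-15) − 5·(-3)) + (5·(-5) − 47·(-15))| = 826, so the area is 413.
Summing gcd(|Δx|,|Δy|) over the edges gives the boundary count: gcd(63,4) + gcd(1,2) + gcd(20,12) + gcd(42,10) = 1+1+4+2 = 8.
By Pick's theorem I = A − B/2 + 1 = 413 − 8/2 + 1 = 410.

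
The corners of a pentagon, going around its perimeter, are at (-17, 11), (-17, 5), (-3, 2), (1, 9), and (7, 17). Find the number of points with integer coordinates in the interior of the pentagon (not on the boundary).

By the shoelace formula, twice the signed area is |((-17)·5 − (-17)·11) + ((-17)·2 − (-3)·5) + ((-3)·9 − 1·2) + (1·17 − 7·9) + (7·11 − (-17)·17)| = 374, so the area is 187.
Summing gcd(|Δx|,|Δy|) over the edges gives the boundary count: gcd(0,6) + gcd(14,3) + gcd(4,7) + gcd(6,8) + gcd(24,6) = 6+1+1+2+6 = 16.
By Pick's theorem A = I + B/2 − 1, so I = 187 − 16/2 + 1 = 180.

180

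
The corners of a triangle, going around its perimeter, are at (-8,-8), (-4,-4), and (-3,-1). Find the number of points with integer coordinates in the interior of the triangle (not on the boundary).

By the shoelace formula, twice the signed area is |((-8)·(-4) − (-4)·(-8)) + ((-4)·(-1) − (-3)·(-4)) + ((-3)·(-8) − (-8)·(-1))| = 8, so the area is 4.
Summing gcd(|Δx|,|Δy|) over the edges gives the boundary count: gcd(4,4) + gcd(1,3) + gcd(5,7) = 4+1+1 = 6.
By Pick's theorem A = I + B/2 − 1, so I = 4 − 6/2 + 1 = 2.

2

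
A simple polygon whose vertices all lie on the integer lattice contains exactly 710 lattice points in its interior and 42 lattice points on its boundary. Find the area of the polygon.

Pick's theorem states A = I + B/2 − 1, so A = 710 + 42/2 − 1 = 730.

730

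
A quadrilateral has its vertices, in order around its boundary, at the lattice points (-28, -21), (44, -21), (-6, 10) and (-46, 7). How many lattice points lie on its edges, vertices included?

Summing gcd(|Δx|,|Δy|) over the edges gives the boundary count: gcd(72,0) + gcd(50,31) + gcd(40,3) + gcd(18,28) = 72+1+1+2 = 76.

76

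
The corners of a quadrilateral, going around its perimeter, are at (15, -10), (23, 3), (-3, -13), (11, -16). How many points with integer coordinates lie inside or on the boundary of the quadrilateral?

157

Using the shoelace formula, 2A = |[15·3 − 23·(-10)] + [23·(-13) − (-3)·3] + [(-3)·(-16) − 11·(-13)] + [11·(-10) − 15·(-16)]| = 306, so the area is 153.
Along each edge there are gcd(|Δx|,|Δy|)+1 lattice points, so counting each shared vertex once the boundary has gcd(8,13) + gcd(26,16) + gcd(14,3) + gcd(4,6) = 1+2+1+2 = 6.
Pick's theorem gives I = A − B/2 + 1 = 153 − 6/2 + 1 = 151, so the closed region contains I + B = 151 + 6 = 157 lattice points.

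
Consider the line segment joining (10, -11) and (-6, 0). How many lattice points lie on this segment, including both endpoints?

2

The number of lattice points on a segment between lattice points is gcd(|Δx|,|Δy|) + 1 = gcd(16,11) + 1 = 1 + 1 = 2.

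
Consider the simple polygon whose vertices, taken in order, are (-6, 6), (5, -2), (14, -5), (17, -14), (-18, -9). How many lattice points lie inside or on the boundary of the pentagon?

The shoelace formula gives twice the area as |[(-6)·(-2) − 5·6] + [5·(-5) − 14·(-2)] + [14·(-14) − 17·(-5)] + [17·(-9) − (-18)·(-14)] + [(-18)·6 − (-6)·(-9)]| = 693, so the area is 346.5.
The number of boundary lattice points is Σ gcd(|Δx|,|Δy|) = gcd(11,8) + gcd(9,3) + gcd(3,9) + gcd(35,5) + gcd(12,15) = 1+3+3+5+3 = 15.
Pick's theorem gives I = A − B/2 + 1 = 346.5 − 15/2 + 1 = 340, so the closed region contains I + B = 340 + 15 = 355 lattice points.

355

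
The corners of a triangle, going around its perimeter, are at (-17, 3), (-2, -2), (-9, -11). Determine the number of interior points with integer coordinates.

82

The shoelace formula gives twice the area as |((-17)·(-2) − (-2)·3) + ((-2)·(-11) − (-9)·(-2)) + ((-9)·3 − (-17)·(-11))| = 170, so the area is 85.
Along each edge there are gcd(|Δx|,|Δy|)+1 lattice points, so counting each shared vertex once the boundary has gcd(15,5) + gcd(7,9) + gcd(8,14) = 5+1+2 = 8.
By Pick's theorem A = I + B/2 − 1, so I = 85 − 8/2 + 1 = 82.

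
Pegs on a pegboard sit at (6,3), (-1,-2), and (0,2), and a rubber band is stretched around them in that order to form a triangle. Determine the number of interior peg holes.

11

By the shoelace formula, twice the signed area is |[6·(-2) − (-1)·3] + [(-1)·2 − 0·(-2)] + [0·3 − 6·2]| = 23, so the area is 23/2.
Along each edge there are gcd(|Δx|,|Δy|)+1 lattice points, so counting each shared vertex once the boundary has gcd(7,5) + gcd(1,4) + gcd(6,1) = 1+1+1 = 3.
By Pick's theorem A = I + B/2 − 1, so I = 23/2 − 3/2 + 1 = 11.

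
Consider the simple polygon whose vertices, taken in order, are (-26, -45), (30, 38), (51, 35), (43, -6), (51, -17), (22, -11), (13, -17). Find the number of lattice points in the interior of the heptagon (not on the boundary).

2099

The shoelace formula gives twice the area as |[(-26)·38 − 30·(-45)] + [30·35 − 51·38] + [51·(-6) − 43·35] + [43·(-17) − 51·(-6)] + [51·(-11) − 22·(-17)] + [22·(-17) − 13·(-11)] + [13·(-45) − (-26)·(-17)]| = 4207, so the area is 4207/2.
Summing gcd(|Δx|,|Δy|) over the edges gives the boundary count: gcd(56,83) + gcd(21,3) + gcd(8,41) + gcd(8,11) + gcd(29,6) + gcd(9,6) + gcd(39,28) = 1+3+1+1+1+3+1 = 11.
Pick's theorem gives I = A − B/2 + 1 = 4207/2 − 11/2 + 1 = 2099.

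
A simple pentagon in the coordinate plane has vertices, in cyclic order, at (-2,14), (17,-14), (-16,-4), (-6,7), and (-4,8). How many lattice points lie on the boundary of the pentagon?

Along each edge there are gcd(|Δx|,|Δy|)+1 lattice points, so counting each shared vertex once the boundary has gcd(19,28) + gcd(33,10) + gcd(10,11) + gcd(2,1) + gcd(2,6) = 1+1+1+1+2 = 6.

6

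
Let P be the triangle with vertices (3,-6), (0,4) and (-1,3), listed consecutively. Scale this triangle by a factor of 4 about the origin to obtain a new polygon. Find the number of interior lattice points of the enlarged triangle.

99

Using the shoelace formula, 2A = |[3·4 − 0·(-6)] + [0·3 − (-1)·4] + [(-1)·(-6) − 3·3]| = 13, so the area is 6.5.
Along each edge there are gcd(|Δx|,|Δy|)+1 lattice points, so counting each shared vertex once the boundary has gcd(3,10) + gcd(1,1) + gcd(4,9) = 1+1+1 = 3.
Scaling by 4 multiplies the area by 4² = 16 (so the new area is 104) and multiplies the boundary lattice-point count by 4, giving 12.
By Pick's theorem, the interior count of the dilated polygon is 104 − 12/2 + 1 = 99.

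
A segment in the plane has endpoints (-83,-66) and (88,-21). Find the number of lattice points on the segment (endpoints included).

The number of lattice points on a segment between lattice points is gcd(|Δx|,|Δy|) + 1 = gcd(171,45) + 1 = 9 + 1 = 10.

10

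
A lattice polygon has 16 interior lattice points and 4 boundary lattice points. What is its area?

17

By Pick's theorem, A = I + B/2 − 1 = 16 + 4/2 − 1 = 17.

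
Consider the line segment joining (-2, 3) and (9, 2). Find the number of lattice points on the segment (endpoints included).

The number of lattice points on a segment between lattice points is gcd(|Δx|,|Δy|) + 1 = gcd(11,1) + 1 = 1 + 1 = 2.

2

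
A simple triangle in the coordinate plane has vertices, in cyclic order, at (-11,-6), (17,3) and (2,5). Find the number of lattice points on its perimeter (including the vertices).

The number of boundary lattice points is Σ gcd(|Δx|,|Δy|) = gcd(28,9) + gcd(15,2) + gcd(13,11) = 1+1+1 = 3.

3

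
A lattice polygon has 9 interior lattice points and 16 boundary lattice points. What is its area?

Pick's theorem states A = I + B/2 − 1, so A = 9 + 16/2 − 1 = 16.

16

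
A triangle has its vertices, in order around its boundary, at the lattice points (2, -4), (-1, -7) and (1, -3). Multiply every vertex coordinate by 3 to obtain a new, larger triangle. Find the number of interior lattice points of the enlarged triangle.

19

By the shoelace formula, twice the signed area is |(2·(-7) − (-1)·(-4)) + ((-1)·(-3) − 1·(-7)) + (1·(-4) − 2·(-3))| = 6, so the area is 3.
Along each edge there are gcd(|Δx|,|Δy|)+1 lattice points, so counting each shared vertex once the boundary has gcd(3,3) + gcd(2,4) + gcd(1,1) = 3+2+1 = 6.
Scaling by 3 multiplies the area by 3² = 9 (so the new area is 27) and multiplies the boundary lattice-point count by 3, giving 18.
By Pick's theorem, the interior count of the dilated polygon is 27 − 18/2 + 1 = 19.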